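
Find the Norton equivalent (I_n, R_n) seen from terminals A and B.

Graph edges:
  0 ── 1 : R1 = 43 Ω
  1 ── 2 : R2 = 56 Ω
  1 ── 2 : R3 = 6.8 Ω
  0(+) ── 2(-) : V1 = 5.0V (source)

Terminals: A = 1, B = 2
Find the Thévenin equivalent first; then I_n = V_th/R_th and R_n = R_th.
Step 1 — V_th is the open-circuit voltage V_A - V_B (nothing connected across the terminals).
Nodal analysis, taking node 2 as the 0 V reference.
Source V1 fixes V_0 = 5 V.
KCL at each unknown node (sum of currents leaving = 0; resistances in Ω):
  Node 1: (V_1 - 5)/43 + (V_1 - 0)/56 + (V_1 - 0)/6.8 = 0
Collecting terms: 0.1882 × V_1 = 0.1163  =>  V_1 = 0.6179 V
V_th = V_1 - V_2 = 0.6179 - 0 = 0.6179 V
Step 2 — R_th: zero the source — replace V1 by a short circuit (node 2 merges into node 0) — and find the resistance seen between A (node 1) and B (node 0).
Reduce the network between node 1 (A) and node 0 (B) by series/parallel combination:
  Rp1 = R1 ‖ R2 ‖ R3 (parallel, all between nodes 0 and 1) = 1/(1/43 + 1/56 + 1/6.8) = 5.314 Ω
R_th = 5.314 Ω
I_n = V_th/R_th = 0.6179/5.314 = 0.1163 A, and R_n = R_th = 5.314 Ω

Final answer: I_n = 0.1163 A, R_n = 5.314 Ω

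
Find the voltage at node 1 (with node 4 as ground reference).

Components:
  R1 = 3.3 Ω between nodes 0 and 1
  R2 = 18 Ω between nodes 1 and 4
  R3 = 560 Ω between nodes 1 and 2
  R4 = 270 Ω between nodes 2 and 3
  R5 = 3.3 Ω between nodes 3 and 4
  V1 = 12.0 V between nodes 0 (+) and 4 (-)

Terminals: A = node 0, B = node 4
Nodal analysis, taking node 4 as the 0 V reference.
Source V1 fixes V_0 = 12 V.
KCL at each unknown node (sum of currents leaving = 0; resistances in Ω):
  Node 1: (V_1 - 12)/3.3 + (V_1 - 0)/18 + (V_1 - V_2)/560 = 0
  Node 2: (V_2 - V_1)/560 + (V_2 - V_3)/270 = 0
  Node 3: (V_3 - V_2)/270 + (V_3 - 0)/3.3 = 0
Collecting terms (coefficients in siemens):
  0.3604·V_1 - 0.001786·V_2 = 3.636
  0.005489·V_2 - 0.001786·V_1 - 0.003704·V_3 = 0
  0.3067·V_3 - 0.003704·V_2 = 0
Solving these 3 simultaneous equations (Gaussian elimination) gives:
  V_1 = 10.11 V, V_2 = 3.315 V, V_3 = 0.04003 V
The requested potential is V_1 = 10.11 V.

Final answer: V_1 = 10.11 V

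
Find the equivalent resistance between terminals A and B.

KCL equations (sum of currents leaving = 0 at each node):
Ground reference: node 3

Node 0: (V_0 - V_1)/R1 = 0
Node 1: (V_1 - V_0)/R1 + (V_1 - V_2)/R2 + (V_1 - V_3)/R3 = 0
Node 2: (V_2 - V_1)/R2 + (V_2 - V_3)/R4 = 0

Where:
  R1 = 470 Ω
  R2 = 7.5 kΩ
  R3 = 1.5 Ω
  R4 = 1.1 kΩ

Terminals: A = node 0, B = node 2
Reduce the network between node 0 (A) and node 2 (B) by series/parallel combination:
  Rs1 = R3 + R4 (series, joined only at node 3) = 1.5 + 1100 = 1102 Ω
  Rp1 = R2 ‖ Rs1 (parallel, both between nodes 1 and 2) = 1/(1/7500 + 1/1102) = 960.4 Ω
  Rs2 = R1 + Rp1 (series, joined only at node 1) = 470 + 960.4 = 1430 Ω
R_eq = 1.43 kΩ

Final answer: 1.43 kΩ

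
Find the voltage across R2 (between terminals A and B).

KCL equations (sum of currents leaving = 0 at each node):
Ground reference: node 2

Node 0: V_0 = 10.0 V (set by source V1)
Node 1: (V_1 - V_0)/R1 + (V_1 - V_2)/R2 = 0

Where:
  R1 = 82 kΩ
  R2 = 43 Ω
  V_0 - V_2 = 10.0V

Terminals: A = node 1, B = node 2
R1 and R2 are in series across V1 (node 0 → node 1 → node 2), and the output A–B is taken across R2, so this is a voltage divider.
Series current: I = V1/(R1 + R2) = 10/(82000 + 43) = 10/82040 = 0.0001219 A
V_R2 = I × R2 = V1 × R2/(R1 + R2) = 10 × 43/82040 = 0.005241 V

Final answer: 0.005241 V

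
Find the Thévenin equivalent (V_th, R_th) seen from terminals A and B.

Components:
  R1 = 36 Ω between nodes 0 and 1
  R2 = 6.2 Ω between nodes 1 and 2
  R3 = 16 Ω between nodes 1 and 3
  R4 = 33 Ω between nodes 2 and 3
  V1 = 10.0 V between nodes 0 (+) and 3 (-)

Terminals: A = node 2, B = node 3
Step 1 — V_th is the open-circuit voltage V_A - V_B (nothing connected across the terminals).
Nodal analysis, taking node 3 as the 0 V reference.
Source V1 fixes V_0 = 10 V.
KCL at each unknown node (sum of currents leaving = 0; resistances in Ω):
  Node 1: (V_1 - 10)/36 + (V_1 - V_2)/6.2 + (V_1 - 0)/16 = 0
  Node 2: (V_2 - V_1)/6.2 + (V_2 - 0)/33 = 0
Collecting terms (coefficients in siemens):
  0.2516·V_1 - 0.1613·V_2 = 0.2778
  0.1916·V_2 - 0.1613·V_1 = 0
Determinant D = (0.2516)(0.1916) - (-0.1613)(-0.1613) = 0.02218
V_1 = [(0.2778)(0.1916) - (-0.1613)(0)]/D = 2.399 V
V_2 = [(0.2516)(0) - (0.2778)(-0.1613)]/D = 2.02 V
V_th = V_2 - V_3 = 2.02 - 0 = 2.02 V
Step 2 — R_th: zero the source — replace V1 by a short circuit (node 3 merges into node 0) — and find the resistance seen between A (node 2) and B (node 0).
Reduce the network between node 2 (A) and node 0 (B) by series/parallel combination:
  Rp1 = R1 ‖ R3 (parallel, both between nodes 0 and 1) = 1/(1/36 + 1/16) = 11.08 Ω
  Rs1 = R2 + Rp1 (series, joined only at node 1) = 6.2 + 11.08 = 17.28 Ω
  Rp2 = R4 ‖ Rs1 (parallel, both between nodes 0 and 2) = 1/(1/33 + 1/17.28) = 11.34 Ω
R_th = 11.34 Ω

Final answer: V_th = 2.02 V, R_th = 11.34 Ω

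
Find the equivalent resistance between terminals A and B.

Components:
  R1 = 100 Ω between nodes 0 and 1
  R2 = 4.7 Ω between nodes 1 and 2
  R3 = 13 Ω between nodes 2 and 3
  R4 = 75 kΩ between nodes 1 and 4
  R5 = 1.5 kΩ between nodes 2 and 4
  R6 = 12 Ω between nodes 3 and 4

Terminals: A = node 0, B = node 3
The network is not a plain series/parallel combination. Inject a 1 A test current into terminal A (node 0) and return it from terminal B (node 3); then R_eq = V_A / (1 A).
Nodal analysis, taking node 3 as the 0 V reference.
Current source I_test pushes 1 A into node 0 and draws it out of node 3.
KCL at each unknown node (sum of currents leaving = 0; resistances in Ω):
  Node 0: (V_0 - V_1)/100 - 1 = 0
  Node 1: (V_1 - V_0)/100 + (V_1 - V_2)/4.7 + (V_1 - V_4)/75000 = 0
  Node 2: (V_2 - V_1)/4.7 + (V_2 - 0)/13 + (V_2 - V_4)/1500 = 0
  Node 4: (V_4 - V_1)/75000 + (V_4 - V_2)/1500 + (V_4 - 0)/12 = 0
Collecting terms (coefficients in siemens):
  0.01·V_0 - 0.01·V_1 = 1
  0.2228·V_1 - 0.01·V_0 - 0.2128·V_2 - 0.00001333·V_4 = 0
  0.2904·V_2 - 0.2128·V_1 - 0.0006667·V_4 = 0
  0.08401·V_4 - 0.00001333·V_1 - 0.0006667·V_2 = 0
Solving these 4 simultaneous equations (Gaussian elimination) gives:
  V_0 = 117.6 V, V_1 = 17.59 V, V_2 = 12.89 V, V_4 = 0.105 V
R_eq = V_0 / 1 A = 117.6 Ω

Final answer: 117.6 Ω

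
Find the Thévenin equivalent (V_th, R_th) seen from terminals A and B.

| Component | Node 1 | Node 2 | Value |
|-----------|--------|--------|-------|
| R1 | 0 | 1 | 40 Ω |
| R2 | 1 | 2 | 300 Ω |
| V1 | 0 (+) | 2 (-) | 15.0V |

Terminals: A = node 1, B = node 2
Step 1 — V_th is the open-circuit voltage V_A - V_B (nothing connected across the terminals).
Nodal analysis, taking node 2 as the 0 V reference.
Source V1 fixes V_0 = 15 V.
KCL at each unknown node (sum of currents leaving = 0; resistances in Ω):
  Node 1: (V_1 - 15)/40 + (V_1 - 0)/300 = 0
Collecting terms: 0.02833 × V_1 = 0.375  =>  V_1 = 13.24 V
V_th = V_1 - V_2 = 13.24 - 0 = 13.24 V
Step 2 — R_th: zero the source — replace V1 by a short circuit (node 2 merges into node 0) — and find the resistance seen between A (node 1) and B (node 0).
Reduce the network between node 1 (A) and node 0 (B) by series/parallel combination:
  Rp1 = R1 ‖ R2 (parallel, both between nodes 0 and 1) = 1/(1/40 + 1/300) = 35.29 Ω
R_th = 35.29 Ω

Final answer: V_th = 13.24 V, R_th = 35.29 Ω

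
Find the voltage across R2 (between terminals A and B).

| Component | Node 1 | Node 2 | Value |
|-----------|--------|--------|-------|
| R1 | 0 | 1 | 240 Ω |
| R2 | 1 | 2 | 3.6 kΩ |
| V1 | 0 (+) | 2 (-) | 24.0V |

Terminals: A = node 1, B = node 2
R1 and R2 are in series across V1 (node 0 → node 1 → node 2), and the output A–B is taken across R2, so this is a voltage divider.
Series current: I = V1/(R1 + R2) = 24/(240 + 3600) = 24/3840 = 0.00625 A
V_R2 = I × R2 = V1 × R2/(R1 + R2) = 24 × 3600/3840 = 22.5 V

Final answer: 22.5 V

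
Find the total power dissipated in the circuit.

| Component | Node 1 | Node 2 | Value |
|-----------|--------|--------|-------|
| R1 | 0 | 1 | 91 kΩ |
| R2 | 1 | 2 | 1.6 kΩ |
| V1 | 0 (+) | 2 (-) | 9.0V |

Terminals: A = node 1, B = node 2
Nodal analysis, taking node 2 as the 0 V reference.
Source V1 fixes V_0 = 9 V.
KCL at each unknown node (sum of currents leaving = 0; resistances in Ω):
  Node 1: (V_1 - 9)/91000 + (V_1 - 0)/1600 = 0
Collecting terms: 0.000636 × V_1 = 0.0000989  =>  V_1 = 0.1555 V
Power in each resistor, P = (ΔV)²/R:
  P_R1 = (9 - 0.1555)²/91000 = 0.0008596 W
  P_R2 = (0.1555 - 0)²/1600 = 0.00001511 W
P_total = P_R1 + P_R2 = 0.0008747 W

Final answer: 0.0008747 W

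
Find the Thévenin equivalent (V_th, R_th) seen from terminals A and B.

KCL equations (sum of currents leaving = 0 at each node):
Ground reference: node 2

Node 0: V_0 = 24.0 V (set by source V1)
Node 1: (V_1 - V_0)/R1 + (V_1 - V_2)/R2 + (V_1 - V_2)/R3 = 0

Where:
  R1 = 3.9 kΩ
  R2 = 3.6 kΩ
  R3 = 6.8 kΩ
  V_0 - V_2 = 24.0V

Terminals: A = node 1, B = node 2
Step 1 — V_th is the open-circuit voltage V_A - V_B (nothing connected across the terminals).
Nodal analysis, taking node 2 as the 0 V reference.
Source V1 fixes V_0 = 24 V.
KCL at each unknown node (sum of currents leaving = 0; resistances in Ω):
  Node 1: (V_1 - 24)/3900 + (V_1 - 0)/3600 + (V_1 - 0)/6800 = 0
Collecting terms: 0.0006812 × V_1 = 0.006154  =>  V_1 = 9.033 V
V_th = V_1 - V_2 = 9.033 - 0 = 9.033 V
Step 2 — R_th: zero the source — replace V1 by a short circuit (node 2 merges into node 0) — and find the resistance seen between A (node 1) and B (node 0).
Reduce the network between node 1 (A) and node 0 (B) by series/parallel combination:
  Rp1 = R1 ‖ R2 ‖ R3 (parallel, all between nodes 0 and 1) = 1/(1/3900 + 1/3600 + 1/6800) = 1468 Ω
R_th = 1.468 kΩ

Final answer: V_th = 9.033 V, R_th = 1.468 kΩ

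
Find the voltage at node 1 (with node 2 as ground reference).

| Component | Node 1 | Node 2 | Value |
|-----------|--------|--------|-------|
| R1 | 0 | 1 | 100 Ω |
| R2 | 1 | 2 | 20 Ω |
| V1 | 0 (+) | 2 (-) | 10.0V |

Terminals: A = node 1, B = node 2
Nodal analysis, taking node 2 as the 0 V reference.
Source V1 fixes V_0 = 10 V.
KCL at each unknown node (sum of currents leaving = 0; resistances in Ω):
  Node 1: (V_1 - 10)/100 + (V_1 - 0)/20 = 0
Collecting terms: 0.06 × V_1 = 0.1  =>  V_1 = 1.667 V
The requested potential is V_1 = 1.667 V.

Final answer: V_1 = 1.667 V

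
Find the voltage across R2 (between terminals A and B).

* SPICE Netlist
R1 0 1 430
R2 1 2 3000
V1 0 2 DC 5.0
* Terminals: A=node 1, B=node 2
R1 and R2 are in series across V1 (node 0 → node 1 → node 2), and the output A–B is taken across R2, so this is a voltage divider.
Series current: I = V1/(R1 + R2) = 5/(430 + 3000) = 5/3430 = 0.001458 A
V_R2 = I × R2 = V1 × R2/(R1 + R2) = 5 × 3000/3430 = 4.373 V

Final answer: 4.373 V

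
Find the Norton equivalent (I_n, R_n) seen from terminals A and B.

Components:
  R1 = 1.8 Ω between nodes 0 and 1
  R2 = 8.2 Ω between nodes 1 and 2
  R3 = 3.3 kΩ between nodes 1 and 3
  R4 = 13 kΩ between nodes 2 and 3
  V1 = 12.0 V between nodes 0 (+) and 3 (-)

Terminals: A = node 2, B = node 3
Find the Thévenin equivalent first; then I_n = V_th/R_th and R_n = R_th.
Step 1 — V_th is the open-circuit voltage V_A - V_B (nothing connected across the terminals).
Nodal analysis, taking node 3 as the 0 V reference.
Source V1 fixes V_0 = 12 V.
KCL at each unknown node (sum of currents leaving = 0; resistances in Ω):
  Node 1: (V_1 - 12)/1.8 + (V_1 - V_2)/8.2 + (V_1 - 0)/3300 = 0
  Node 2: (V_2 - V_1)/8.2 + (V_2 - 0)/13000 = 0
Collecting terms (coefficients in siemens):
  0.6778·V_1 - 0.122·V_2 = 6.667
  0.122·V_2 - 0.122·V_1 = 0
Determinant D = (0.6778)(0.122) - (-0.122)(-0.122) = 0.06784
V_1 = [(6.667)(0.122) - (-0.122)(0)]/D = 11.99 V
V_2 = [(0.6778)(0) - (6.667)(-0.122)]/D = 11.98 V
V_th = V_2 - V_3 = 11.98 - 0 = 11.98 V
Step 2 — R_th: zero the source — replace V1 by a short circuit (node 3 merges into node 0) — and find the resistance seen between A (node 2) and B (node 0).
Reduce the network between node 2 (A) and node 0 (B) by series/parallel combination:
  Rp1 = R1 ‖ R3 (parallel, both between nodes 0 and 1) = 1/(1/1.8 + 1/3300) = 1.799 Ω
  Rs1 = R2 + Rp1 (series, joined only at node 1) = 8.2 + 1.799 = 9.999 Ω
  Rp2 = R4 ‖ Rs1 (parallel, both between nodes 0 and 2) = 1/(1/13000 + 1/9.999) = 9.991 Ω
R_th = 9.991 Ω
I_n = V_th/R_th = 11.98/9.991 = 1.199 A, and R_n = R_th = 9.991 Ω

Final answer: I_n = 1.199 A, R_n = 9.991 Ω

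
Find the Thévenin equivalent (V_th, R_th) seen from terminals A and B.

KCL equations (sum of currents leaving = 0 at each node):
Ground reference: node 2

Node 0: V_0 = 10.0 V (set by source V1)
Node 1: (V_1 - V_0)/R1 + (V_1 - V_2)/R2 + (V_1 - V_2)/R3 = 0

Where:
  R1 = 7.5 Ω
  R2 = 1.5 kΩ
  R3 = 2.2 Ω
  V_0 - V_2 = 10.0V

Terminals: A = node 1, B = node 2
Step 1 — V_th is the open-circuit voltage V_A - V_B (nothing connected across the terminals).
Nodal analysis, taking node 2 as the 0 V reference.
Source V1 fixes V_0 = 10 V.
KCL at each unknown node (sum of currents leaving = 0; resistances in Ω):
  Node 1: (V_1 - 10)/7.5 + (V_1 - 0)/1500 + (V_1 - 0)/2.2 = 0
Collecting terms: 0.5885 × V_1 = 1.333  =>  V_1 = 2.265 V
V_th = V_1 - V_2 = 2.265 - 0 = 2.265 V
Step 2 — R_th: zero the source — replace V1 by a short circuit (node 2 merges into node 0) — and find the resistance seen between A (node 1) and B (node 0).
Reduce the network between node 1 (A) and node 0 (B) by series/parallel combination:
  Rp1 = R1 ‖ R2 ‖ R3 (parallel, all between nodes 0 and 1) = 1/(1/7.5 + 1/1500 + 1/2.2) = 1.699 Ω
R_th = 1.699 Ω

Final answer: V_th = 2.265 V, R_th = 1.699 Ω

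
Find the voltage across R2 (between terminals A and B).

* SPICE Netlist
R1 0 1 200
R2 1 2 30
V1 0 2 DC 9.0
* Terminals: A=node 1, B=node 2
R1 and R2 are in series across V1 (node 0 → node 1 → node 2), and the output A–B is taken across R2, so this is a voltage divider.
Series current: I = V1/(R1 + R2) = 9/(200 + 30) = 9/230 = 0.03913 A
V_R2 = I × R2 = V1 × R2/(R1 + R2) = 9 × 30/230 = 1.174 V

Final answer: 1.174 V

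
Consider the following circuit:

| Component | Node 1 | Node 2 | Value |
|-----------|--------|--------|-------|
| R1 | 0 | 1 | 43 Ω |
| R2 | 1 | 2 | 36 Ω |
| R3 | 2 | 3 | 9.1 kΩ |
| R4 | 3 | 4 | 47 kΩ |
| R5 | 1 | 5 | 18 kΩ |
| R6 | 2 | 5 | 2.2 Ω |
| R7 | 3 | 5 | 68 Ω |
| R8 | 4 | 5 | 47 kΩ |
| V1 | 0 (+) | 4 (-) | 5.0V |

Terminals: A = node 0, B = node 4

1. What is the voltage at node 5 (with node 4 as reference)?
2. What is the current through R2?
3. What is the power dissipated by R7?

Nodal analysis, taking node 4 as the 0 V reference.
Source V1 fixes V_0 = 5 V.
KCL at each unknown node (sum of currents leaving = 0; resistances in Ω):
  Node 1: (V_1 - 5)/43 + (V_1 - V_2)/36 + (V_1 - V_5)/18000 = 0
  Node 2: (V_2 - V_1)/36 + (V_2 - V_3)/9100 + (V_2 - V_5)/2.2 = 0
  Node 3: (V_3 - V_2)/9100 + (V_3 - 0)/47000 + (V_3 - V_5)/68 = 0
  Node 5: (V_5 - V_1)/18000 + (V_5 - V_2)/2.2 + (V_5 - V_3)/68 + (V_5 - 0)/47000 = 0
Collecting terms (coefficients in siemens):
  0.05109·V_1 - 0.02778·V_2 - 0.00005556·V_5 = 0.1163
  0.4824·V_2 - 0.02778·V_1 - 0.0001099·V_3 - 0.4545·V_5 = 0
  0.01484·V_3 - 0.0001099·V_2 - 0.01471·V_5 = 0
  0.4693·V_5 - 0.00005556·V_1 - 0.4545·V_2 - 0.01471·V_3 = 0
Solving these 4 simultaneous equations (Gaussian elimination) gives:
  V_1 = 4.991 V, V_2 = 4.983 V, V_3 = 4.976 V, V_5 = 4.983 V
Part 1:
  Read off the nodal solution: V_5 = 4.983 V
Part 2:
  I_R2 = (V_1 - V_2)/R2 = (4.991 - 4.983)/36 = 0.0002114 A
  Magnitude: I_R2 = 0.0002114 A
Part 3:
  I_R7 = (V_3 - V_5)/R7 = (4.976 - 4.983)/68 = -0.000105 A
  P_R7 = I_R7² × R7 = (-0.000105)² × 68 = 0.0000007501 W

Final answers:
1. V_5 = 4.983 V
2. I_R2 = 0.0002114 A
3. P_R7 = 7.501e-07 W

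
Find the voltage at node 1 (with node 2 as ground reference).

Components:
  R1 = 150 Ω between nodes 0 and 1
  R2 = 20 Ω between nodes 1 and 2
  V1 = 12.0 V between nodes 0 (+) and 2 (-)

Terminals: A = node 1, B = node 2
Nodal analysis, taking node 2 as the 0 V reference.
Source V1 fixes V_0 = 12 V.
KCL at each unknown node (sum of currents leaving = 0; resistances in Ω):
  Node 1: (V_1 - 12)/150 + (V_1 - 0)/20 = 0
Collecting terms: 0.05667 × V_1 = 0.08  =>  V_1 = 1.412 V
The requested potential is V_1 = 1.412 V.

Final answer: V_1 = 1.412 V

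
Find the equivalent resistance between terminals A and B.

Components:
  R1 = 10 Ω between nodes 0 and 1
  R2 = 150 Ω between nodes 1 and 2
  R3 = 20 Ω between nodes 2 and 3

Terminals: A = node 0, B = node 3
Reduce the network between node 0 (A) and node 3 (B) by series/parallel combination:
  Rs1 = R1 + R2 (series, joined only at node 1) = 10 + 150 = 160 Ω
  Rs2 = R3 + Rs1 (series, joined only at node 2) = 20 + 160 = 180 Ω
R_eq = 180 Ω

Final answer: 180 Ω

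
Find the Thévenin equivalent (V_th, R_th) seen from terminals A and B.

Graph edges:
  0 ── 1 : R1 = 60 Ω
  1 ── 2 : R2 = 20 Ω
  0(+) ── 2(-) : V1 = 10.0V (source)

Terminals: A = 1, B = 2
Step 1 — V_th is the open-circuit voltage V_A - V_B (nothing connected across the terminals).
Nodal analysis, taking node 2 as the 0 V reference.
Source V1 fixes V_0 = 10 V.
KCL at each unknown node (sum of currents leaving = 0; resistances in Ω):
  Node 1: (V_1 - 10)/60 + (V_1 - 0)/20 = 0
Collecting terms: 0.06667 × V_1 = 0.1667  =>  V_1 = 2.5 V
V_th = V_1 - V_2 = 2.5 - 0 = 2.5 V
Step 2 — R_th: zero the source — replace V1 by a short circuit (node 2 merges into node 0) — and find the resistance seen between A (node 1) and B (node 0).
Reduce the network between node 1 (A) and node 0 (B) by series/parallel combination:
  Rp1 = R1 ‖ R2 (parallel, both between nodes 0 and 1) = 1/(1/60 + 1/20) = 15 Ω
R_th = 15 Ω

Final answer: V_th = 2.5 V, R_th = 15 Ω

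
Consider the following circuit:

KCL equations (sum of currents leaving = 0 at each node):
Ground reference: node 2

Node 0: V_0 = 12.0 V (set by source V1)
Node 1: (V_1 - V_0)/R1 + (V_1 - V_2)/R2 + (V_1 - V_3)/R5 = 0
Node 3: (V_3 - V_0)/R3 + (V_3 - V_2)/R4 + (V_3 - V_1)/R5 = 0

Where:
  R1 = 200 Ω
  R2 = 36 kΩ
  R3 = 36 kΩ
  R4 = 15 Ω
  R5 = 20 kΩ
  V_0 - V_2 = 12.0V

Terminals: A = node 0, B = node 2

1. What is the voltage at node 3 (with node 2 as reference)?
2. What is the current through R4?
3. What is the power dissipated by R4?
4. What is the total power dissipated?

Nodal analysis, taking node 2 as the 0 V reference.
Source V1 fixes V_0 = 12 V.
KCL at each unknown node (sum of currents leaving = 0; resistances in Ω):
  Node 1: (V_1 - 12)/200 + (V_1 - 0)/36000 + (V_1 - V_3)/20000 = 0
  Node 3: (V_3 - 12)/36000 + (V_3 - 0)/15 + (V_3 - V_1)/20000 = 0
Collecting terms (coefficients in siemens):
  0.005078·V_1 - 0.00005·V_3 = 0.06
  0.06674·V_3 - 0.00005·V_1 = 0.0003333
Determinant D = (0.005078)(0.06674) - (-0.00005)(-0.00005) = 0.0003389
V_1 = [(0.06)(0.06674) - (-0.00005)(0.0003333)]/D = 11.82 V
V_3 = [(0.005078)(0.0003333) - (0.06)(-0.00005)]/D = 0.01385 V
Part 1:
  Read off the nodal solution: V_3 = 0.01385 V
Part 2:
  I_R4 = (V_2 - V_3)/R4 = (0 - 0.01385)/15 = -0.0009231 A
  Magnitude: I_R4 = 0.0009231 A
Part 3:
  I_R4 = (V_2 - V_3)/R4 = (0 - 0.01385)/15 = -0.0009231 A
  P_R4 = I_R4² × R4 = (-0.0009231)² × 15 = 0.00001278 W
Part 4:
  Power in each resistor, P = (ΔV)²/R:
    P_R1 = (12 - 11.82)²/200 = 0.0001687 W
    P_R2 = (11.82 - 0)²/36000 = 0.003878 W
    P_R3 = (12 - 0.01385)²/36000 = 0.003991 W
    P_R4 = (0 - 0.01385)²/15 = 0.00001278 W
    P_R5 = (11.82 - 0.01385)²/20000 = 0.006965 W
  P_total = P_R1 + P_R2 + P_R3 + P_R4 + P_R5 = 0.01502 W

Final answers:
1. V_3 = 0.01385 V
2. I_R4 = 0.0009231 A
3. P_R4 = 1.278e-05 W
4. P_total = 0.01502 W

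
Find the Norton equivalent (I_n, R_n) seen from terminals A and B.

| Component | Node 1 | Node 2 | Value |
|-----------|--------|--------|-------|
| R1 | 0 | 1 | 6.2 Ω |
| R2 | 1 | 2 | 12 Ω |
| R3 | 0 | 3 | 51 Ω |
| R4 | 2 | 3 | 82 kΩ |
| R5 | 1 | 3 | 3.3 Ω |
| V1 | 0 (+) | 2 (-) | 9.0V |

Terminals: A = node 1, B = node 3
Find the Thévenin equivalent first; then I_n = V_th/R_th and R_n = R_th.
Step 1 — V_th is the open-circuit voltage V_A - V_B (nothing connected across the terminals).
Nodal analysis, taking node 2 as the 0 V reference.
Source V1 fixes V_0 = 9 V.
KCL at each unknown node (sum of currents leaving = 0; resistances in Ω):
  Node 1: (V_1 - 9)/6.2 + (V_1 - 0)/12 + (V_1 - V_3)/3.3 = 0
  Node 3: (V_3 - 9)/51 + (V_3 - 0)/82000 + (V_3 - V_1)/3.3 = 0
Collecting terms (coefficients in siemens):
  0.5477·V_1 - 0.303·V_3 = 1.452
  0.3227·V_3 - 0.303·V_1 = 0.1765
Determinant D = (0.5477)(0.3227) - (-0.303)(-0.303) = 0.08487
V_1 = [(1.452)(0.3227) - (-0.303)(0.1765)]/D = 6.148 V
V_3 = [(0.5477)(0.1765) - (1.452)(-0.303)]/D = 6.322 V
V_th = V_1 - V_3 = 6.148 - 6.322 = -0.1731 V
Step 2 — R_th: zero the source — replace V1 by a short circuit (node 2 merges into node 0) — and find the resistance seen between A (node 1) and B (node 3).
Reduce the network between node 1 (A) and node 3 (B) by series/parallel combination:
  Rp1 = R1 ‖ R2 (parallel, both between nodes 0 and 1) = 1/(1/6.2 + 1/12) = 4.088 Ω
  Rp2 = R3 ‖ R4 (parallel, both between nodes 0 and 3) = 1/(1/51 + 1/82000) = 50.97 Ω
  Rs1 = Rp1 + Rp2 (series, joined only at node 0) = 4.088 + 50.97 = 55.06 Ω
  Rp3 = R5 ‖ Rs1 (parallel, both between nodes 1 and 3) = 1/(1/3.3 + 1/55.06) = 3.113 Ω
R_th = 3.113 Ω
I_n = V_th/R_th = -0.1731/3.113 = -0.05559 A, and R_n = R_th = 3.113 Ω

Final answer: I_n = -0.05559 A, R_n = 3.113 Ω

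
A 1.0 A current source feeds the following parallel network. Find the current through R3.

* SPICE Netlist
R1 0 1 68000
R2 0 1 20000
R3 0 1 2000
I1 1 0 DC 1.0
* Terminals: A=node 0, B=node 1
All resistors sit directly between nodes 0 and 1, so they are in parallel and share one voltage V; the full source current 1 A splits among them.
1/R_par = 1/68000 + 1/20000 + 1/2000 = 0.0005647 S  =>  R_par = 1771 Ω
V = I × R_par = 1 × 1771 = 1771 V
I_R3 = V/R3 = 1771/2000 = 0.8854 A

Final answer: 0.8854 A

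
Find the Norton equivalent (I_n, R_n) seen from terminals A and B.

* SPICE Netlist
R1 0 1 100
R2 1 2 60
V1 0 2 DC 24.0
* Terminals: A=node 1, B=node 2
Find the Thévenin equivalent first; then I_n = V_th/R_th and R_n = R_th.
Step 1 — V_th is the open-circuit voltage V_A - V_B (nothing connected across the terminals).
Nodal analysis, taking node 2 as the 0 V reference.
Source V1 fixes V_0 = 24 V.
KCL at each unknown node (sum of currents leaving = 0; resistances in Ω):
  Node 1: (V_1 - 24)/100 + (V_1 - 0)/60 = 0
Collecting terms: 0.02667 × V_1 = 0.24  =>  V_1 = 9 V
V_th = V_1 - V_2 = 9 - 0 = 9 V
Step 2 — R_th: zero the source — replace V1 by a short circuit (node 2 merges into node 0) — and find the resistance seen between A (node 1) and B (node 0).
Reduce the network between node 1 (A) and node 0 (B) by series/parallel combination:
  Rp1 = R1 ‖ R2 (parallel, both between nodes 0 and 1) = 1/(1/100 + 1/60) = 37.5 Ω
R_th = 37.5 Ω
I_n = V_th/R_th = 9/37.5 = 0.24 A, and R_n = R_th = 37.5 Ω

Final answer: I_n = 0.24 A, R_n = 37.5 Ω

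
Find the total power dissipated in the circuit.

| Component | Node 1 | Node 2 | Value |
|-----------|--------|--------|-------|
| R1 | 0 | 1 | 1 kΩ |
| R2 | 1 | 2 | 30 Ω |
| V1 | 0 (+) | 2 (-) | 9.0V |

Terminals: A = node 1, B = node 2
Nodal analysis, taking node 2 as the 0 V reference.
Source V1 fixes V_0 = 9 V.
KCL at each unknown node (sum of currents leaving = 0; resistances in Ω):
  Node 1: (V_1 - 9)/1000 + (V_1 - 0)/30 = 0
Collecting terms: 0.03433 × V_1 = 0.009  =>  V_1 = 0.2621 V
Power in each resistor, P = (ΔV)²/R:
  P_R1 = (9 - 0.2621)²/1000 = 0.07635 W
  P_R2 = (0.2621 - 0)²/30 = 0.002291 W
P_total = P_R1 + P_R2 = 0.07864 W

Final answer: 0.07864 W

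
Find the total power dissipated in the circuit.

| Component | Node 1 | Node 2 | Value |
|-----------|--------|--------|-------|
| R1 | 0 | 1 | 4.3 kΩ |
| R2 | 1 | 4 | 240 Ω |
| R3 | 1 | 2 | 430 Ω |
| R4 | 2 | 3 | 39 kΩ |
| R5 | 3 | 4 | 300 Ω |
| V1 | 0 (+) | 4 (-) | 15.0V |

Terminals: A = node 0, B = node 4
Nodal analysis, taking node 4 as the 0 V reference.
Source V1 fixes V_0 = 15 V.
KCL at each unknown node (sum of currents leaving = 0; resistances in Ω):
  Node 1: (V_1 - 15)/4300 + (V_1 - 0)/240 + (V_1 - V_2)/430 = 0
  Node 2: (V_2 - V_1)/430 + (V_2 - V_3)/39000 = 0
  Node 3: (V_3 - V_2)/39000 + (V_3 - 0)/300 = 0
Collecting terms (coefficients in siemens):
  0.006725·V_1 - 0.002326·V_2 = 0.003488
  0.002351·V_2 - 0.002326·V_1 - 0.00002564·V_3 = 0
  0.003359·V_3 - 0.00002564·V_2 = 0
Solving these 3 simultaneous equations (Gaussian elimination) gives:
  V_1 = 0.7884 V, V_2 = 0.7799 V, V_3 = 0.005953 V
Power in each resistor, P = (ΔV)²/R:
  P_R1 = (15 - 0.7884)²/4300 = 0.04697 W
  P_R2 = (0.7884 - 0)²/240 = 0.00259 W
  P_R3 = (0.7884 - 0.7799)²/430 = 0.0000001693 W
  P_R4 = (0.7799 - 0.005953)²/39000 = 0.00001536 W
  P_R5 = (0.005953 - 0)²/300 = 0.0000001181 W
P_total = P_R1 + P_R2 + P_R3 + P_R4 + P_R5 = 0.04958 W

Final answer: 0.04958 W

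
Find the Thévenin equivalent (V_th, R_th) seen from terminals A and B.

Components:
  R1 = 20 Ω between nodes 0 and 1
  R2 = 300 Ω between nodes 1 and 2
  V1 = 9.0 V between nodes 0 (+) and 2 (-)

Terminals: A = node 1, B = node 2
Step 1 — V_th is the open-circuit voltage V_A - V_B (nothing connected across the terminals).
Nodal analysis, taking node 2 as the 0 V reference.
Source V1 fixes V_0 = 9 V.
KCL at each unknown node (sum of currents leaving = 0; resistances in Ω):
  Node 1: (V_1 - 9)/20 + (V_1 - 0)/300 = 0
Collecting terms: 0.05333 × V_1 = 0.45  =>  V_1 = 8.438 V
V_th = V_1 - V_2 = 8.438 - 0 = 8.438 V
Step 2 — R_th: zero the source — replace V1 by a short circuit (node 2 merges into node 0) — and find the resistance seen between A (node 1) and B (node 0).
Reduce the network between node 1 (A) and node 0 (B) by series/parallel combination:
  Rp1 = R1 ‖ R2 (parallel, both between nodes 0 and 1) = 1/(1/20 + 1/300) = 18.75 Ω
R_th = 18.75 Ω

Final answer: V_th = 8.438 V, R_th = 18.75 Ω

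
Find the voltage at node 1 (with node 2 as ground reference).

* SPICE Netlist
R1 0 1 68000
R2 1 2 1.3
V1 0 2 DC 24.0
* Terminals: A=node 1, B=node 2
Nodal analysis, taking node 2 as the 0 V reference.
Source V1 fixes V_0 = 24 V.
KCL at each unknown node (sum of currents leaving = 0; resistances in Ω):
  Node 1: (V_1 - 24)/68000 + (V_1 - 0)/1.3 = 0
Collecting terms: 0.7692 × V_1 = 0.0003529  =>  V_1 = 0.0004588 V
The requested potential is V_1 = 0.0004588 V.

Final answer: V_1 = 0.0004588 V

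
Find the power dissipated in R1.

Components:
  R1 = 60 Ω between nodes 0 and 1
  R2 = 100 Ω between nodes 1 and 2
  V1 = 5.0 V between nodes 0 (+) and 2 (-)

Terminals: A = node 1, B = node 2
Nodal analysis, taking node 2 as the 0 V reference.
Source V1 fixes V_0 = 5 V.
KCL at each unknown node (sum of currents leaving = 0; resistances in Ω):
  Node 1: (V_1 - 5)/60 + (V_1 - 0)/100 = 0
Collecting terms: 0.02667 × V_1 = 0.08333  =>  V_1 = 3.125 V
I_R1 = (V_0 - V_1)/R1 = (5 - 3.125)/60 = 0.03125 A
P_R1 = I_R1² × R1 = (0.03125)² × 60 = 0.05859 W

Final answer: 0.05859 W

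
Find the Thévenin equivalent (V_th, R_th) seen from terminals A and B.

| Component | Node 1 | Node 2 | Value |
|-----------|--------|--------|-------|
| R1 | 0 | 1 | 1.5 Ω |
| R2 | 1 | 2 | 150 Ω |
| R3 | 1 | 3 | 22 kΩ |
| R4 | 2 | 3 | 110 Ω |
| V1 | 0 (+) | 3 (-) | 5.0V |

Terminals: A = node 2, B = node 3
Step 1 — V_th is the open-circuit voltage V_A - V_B (nothing connected across the terminals).
Nodal analysis, taking node 3 as the 0 V reference.
Source V1 fixes V_0 = 5 V.
KCL at each unknown node (sum of currents leaving = 0; resistances in Ω):
  Node 1: (V_1 - 5)/1.5 + (V_1 - V_2)/150 + (V_1 - 0)/22000 = 0
  Node 2: (V_2 - V_1)/150 + (V_2 - 0)/110 = 0
Collecting terms (coefficients in siemens):
  0.6734·V_1 - 0.006667·V_2 = 3.333
  0.01576·V_2 - 0.006667·V_1 = 0
Determinant D = (0.6734)(0.01576) - (-0.006667)(-0.006667) = 0.01057
V_1 = [(3.333)(0.01576) - (-0.006667)(0)]/D = 4.971 V
V_2 = [(0.6734)(0) - (3.333)(-0.006667)]/D = 2.103 V
V_th = V_2 - V_3 = 2.103 - 0 = 2.103 V
Step 2 — R_th: zero the source — replace V1 by a short circuit (node 3 merges into node 0) — and find the resistance seen between A (node 2) and B (node 0).
Reduce the network between node 2 (A) and node 0 (B) by series/parallel combination:
  Rp1 = R1 ‖ R3 (parallel, both between nodes 0 and 1) = 1/(1/1.5 + 1/22000) = 1.5 Ω
  Rs1 = R2 + Rp1 (series, joined only at node 1) = 150 + 1.5 = 151.5 Ω
  Rp2 = R4 ‖ Rs1 (parallel, both between nodes 0 and 2) = 1/(1/110 + 1/151.5) = 63.73 Ω
R_th = 63.73 Ω

Final answer: V_th = 2.103 V, R_th = 63.73 Ω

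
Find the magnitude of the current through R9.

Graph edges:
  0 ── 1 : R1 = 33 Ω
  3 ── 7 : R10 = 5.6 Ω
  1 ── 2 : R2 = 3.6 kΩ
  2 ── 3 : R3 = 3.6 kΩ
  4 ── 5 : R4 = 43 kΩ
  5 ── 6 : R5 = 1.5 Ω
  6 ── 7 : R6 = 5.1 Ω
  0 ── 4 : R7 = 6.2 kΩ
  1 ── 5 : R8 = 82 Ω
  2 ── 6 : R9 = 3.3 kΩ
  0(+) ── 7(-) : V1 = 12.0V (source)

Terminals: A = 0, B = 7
Nodal analysis, taking node 7 as the 0 V reference.
Source V1 fixes V_0 = 12 V.
KCL at each unknown node (sum of currents leaving = 0; resistances in Ω):
  Node 1: (V_1 - 12)/33 + (V_1 - V_2)/3600 + (V_1 - V_5)/82 = 0
  Node 2: (V_2 - V_1)/3600 + (V_2 - V_3)/3600 + (V_2 - V_6)/3300 = 0
  Node 3: (V_3 - V_2)/3600 + (V_3 - 0)/5.6 = 0
  Node 4: (V_4 - V_5)/43000 + (V_4 - 12)/6200 = 0
  Node 5: (V_5 - V_4)/43000 + (V_5 - V_6)/1.5 + (V_5 - V_1)/82 = 0
  Node 6: (V_6 - V_5)/1.5 + (V_6 - 0)/5.1 + (V_6 - V_2)/3300 = 0
Collecting terms (coefficients in siemens):
  0.04278·V_1 - 0.0002778·V_2 - 0.0122·V_5 = 0.3636
  0.0008586·V_2 - 0.0002778·V_1 - 0.0002778·V_3 - 0.000303·V_6 = 0
  0.1788·V_3 - 0.0002778·V_2 = 0
  0.0001845·V_4 - 0.00002326·V_5 = 0.001935
  0.6789·V_5 - 0.0122·V_1 - 0.00002326·V_4 - 0.6667·V_6 = 0
  0.863·V_6 - 0.000303·V_2 - 0.6667·V_5 = 0
Solving these 6 simultaneous equations (Gaussian elimination) gives:
  V_1 = 8.707 V, V_2 = 2.997 V, V_3 = 0.004655 V, V_4 = 10.57 V
  V_5 = 0.6536 V, V_6 = 0.5059 V
I_R9 = (V_2 - V_6)/R9 = (2.997 - 0.5059)/3300 = 0.0007549 A
|I_R9| = 0.0007549 A

Final answer: |I_R9| = 0.0007549 A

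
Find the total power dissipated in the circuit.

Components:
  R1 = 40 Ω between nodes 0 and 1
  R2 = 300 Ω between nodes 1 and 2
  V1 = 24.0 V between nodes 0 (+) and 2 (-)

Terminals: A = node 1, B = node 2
Nodal analysis, taking node 2 as the 0 V reference.
Source V1 fixes V_0 = 24 V.
KCL at each unknown node (sum of currents leaving = 0; resistances in Ω):
  Node 1: (V_1 - 24)/40 + (V_1 - 0)/300 = 0
Collecting terms: 0.02833 × V_1 = 0.6  =>  V_1 = 21.18 V
Power in each resistor, P = (ΔV)²/R:
  P_R1 = (24 - 21.18)²/40 = 0.1993 W
  P_R2 = (21.18 - 0)²/300 = 1.495 W
P_total = P_R1 + P_R2 = 1.694 W

Final answer: 1.694 W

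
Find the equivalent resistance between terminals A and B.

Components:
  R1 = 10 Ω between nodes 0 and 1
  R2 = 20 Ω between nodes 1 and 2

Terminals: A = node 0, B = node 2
Reduce the network between node 0 (A) and node 2 (B) by series/parallel combination:
  Rs1 = R1 + R2 (series, joined only at node 1) = 10 + 20 = 30 Ω
R_eq = 30 Ω

Final answer: 30 Ω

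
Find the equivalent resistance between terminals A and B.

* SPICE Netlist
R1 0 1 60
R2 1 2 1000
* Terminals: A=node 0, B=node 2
Reduce the network between node 0 (A) and node 2 (B) by series/parallel combination:
  Rs1 = R1 + R2 (series, joined only at node 1) = 60 + 1000 = 1060 Ω
R_eq = 1.06 kΩ

Final answer: 1.06 kΩ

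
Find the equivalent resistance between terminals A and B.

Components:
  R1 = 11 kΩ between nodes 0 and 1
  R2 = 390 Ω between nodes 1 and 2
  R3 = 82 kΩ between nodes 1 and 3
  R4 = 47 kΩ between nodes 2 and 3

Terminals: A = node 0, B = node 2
Reduce the network between node 0 (A) and node 2 (B) by series/parallel combination:
  Rs1 = R3 + R4 (series, joined only at node 3) = 82000 + 47000 = 129000 Ω
  Rp1 = R2 ‖ Rs1 (parallel, both between nodes 1 and 2) = 1/(1/390 + 1/129000) = 388.8 Ω
  Rs2 = R1 + Rp1 (series, joined only at node 1) = 11000 + 388.8 = 11390 Ω
R_eq = 11.39 kΩ

Final answer: 11.39 kΩ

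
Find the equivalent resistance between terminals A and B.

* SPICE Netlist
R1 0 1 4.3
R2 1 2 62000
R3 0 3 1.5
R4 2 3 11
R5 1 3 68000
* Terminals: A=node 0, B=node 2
The network is not a plain series/parallel combination. Inject a 1 A test current into terminal A (node 0) and return it from terminal B (node 2); then R_eq = V_A / (1 A).
Nodal analysis, taking node 2 as the 0 V reference.
Current source I_test pushes 1 A into node 0 and draws it out of node 2.
KCL at each unknown node (sum of currents leaving = 0; resistances in Ω):
  Node 0: (V_0 - V_1)/4.3 + (V_0 - V_3)/1.5 - 1 = 0
  Node 1: (V_1 - V_0)/4.3 + (V_1 - 0)/62000 + (V_1 - V_3)/68000 = 0
  Node 3: (V_3 - V_0)/1.5 + (V_3 - V_1)/68000 + (V_3 - 0)/11 = 0
Collecting terms (coefficients in siemens):
  0.8992·V_0 - 0.2326·V_1 - 0.6667·V_3 = 1
  0.2326·V_1 - 0.2326·V_0 - 0.00001471·V_3 = 0
  0.7576·V_3 - 0.6667·V_0 - 0.00001471·V_1 = 0
Solving these 3 simultaneous equations (Gaussian elimination) gives:
  V_0 = 12.5 V, V_1 = 12.5 V, V_3 = 11 V
R_eq = V_0 / 1 A = 12.5 Ω

Final answer: 12.5 Ω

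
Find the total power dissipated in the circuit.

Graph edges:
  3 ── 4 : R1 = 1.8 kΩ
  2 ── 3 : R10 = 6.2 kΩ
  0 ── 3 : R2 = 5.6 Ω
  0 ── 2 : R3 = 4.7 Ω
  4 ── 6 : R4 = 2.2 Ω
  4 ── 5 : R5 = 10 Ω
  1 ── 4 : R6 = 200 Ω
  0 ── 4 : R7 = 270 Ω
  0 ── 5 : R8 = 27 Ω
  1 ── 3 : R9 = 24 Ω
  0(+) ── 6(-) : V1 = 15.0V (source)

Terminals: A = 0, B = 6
Nodal analysis, taking node 6 as the 0 V reference.
Source V1 fixes V_0 = 15 V.
KCL at each unknown node (sum of currents leaving = 0; resistances in Ω):
  Node 1: (V_1 - V_4)/200 + (V_1 - V_3)/24 = 0
  Node 2: (V_2 - 15)/4.7 + (V_2 - V_3)/6200 = 0
  Node 3: (V_3 - V_4)/1800 + (V_3 - 15)/5.6 + (V_3 - V_1)/24 + (V_3 - V_2)/6200 = 0
  Node 4: (V_4 - V_3)/1800 + (V_4 - 0)/2.2 + (V_4 - V_5)/10 + (V_4 - V_1)/200 + (V_4 - 15)/270 = 0
  Node 5: (V_5 - V_4)/10 + (V_5 - 15)/27 = 0
Collecting terms (coefficients in siemens):
  0.04667·V_1 - 0.04167·V_3 - 0.005·V_4 = 0
  0.2129·V_2 - 0.0001613·V_3 = 3.191
  0.221·V_3 - 0.04167·V_1 - 0.0001613·V_2 - 0.0005556·V_4 = 2.679
  0.5638·V_4 - 0.005·V_1 - 0.0005556·V_3 - 0.1·V_5 = 0.05556
  0.137·V_5 - 0.1·V_4 = 0.5556
Solving these 5 simultaneous equations (Gaussian elimination) gives:
  V_1 = 13.17 V, V_2 = 15 V, V_3 = 14.62 V, V_4 = 1.09 V
  V_5 = 4.849 V
Power in each resistor, P = (ΔV)²/R:
  P_R1 = (14.62 - 1.09)²/1800 = 0.1017 W
  P_R2 = (15 - 14.62)²/5.6 = 0.02579 W
  P_R3 = (15 - 15)²/4.7 = 0.00000001763 W
  P_R4 = (1.09 - 0)²/2.2 = 0.5399 W
  P_R5 = (1.09 - 4.849)²/10 = 1.413 W
  P_R6 = (13.17 - 1.09)²/200 = 0.7297 W
  P_R7 = (15 - 1.09)²/270 = 0.7166 W
  P_R8 = (15 - 4.849)²/27 = 3.816 W
  P_R9 = (13.17 - 14.62)²/24 = 0.08756 W
  P_R10 = (15 - 14.62)²/6200 = 0.00002326 W
P_total = P_R1 + P_R2 + P_R3 + P_R4 + P_R5 + P_R6 + P_R7 + P_R8 + P_R9 + P_R10 = 7.431 W

Final answer: 7.431 W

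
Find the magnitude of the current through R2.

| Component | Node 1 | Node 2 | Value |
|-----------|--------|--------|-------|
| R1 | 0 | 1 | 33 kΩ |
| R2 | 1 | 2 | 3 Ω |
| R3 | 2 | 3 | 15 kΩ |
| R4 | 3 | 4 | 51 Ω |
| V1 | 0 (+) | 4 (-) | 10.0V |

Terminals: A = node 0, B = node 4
Nodal analysis, taking node 4 as the 0 V reference.
Source V1 fixes V_0 = 10 V.
KCL at each unknown node (sum of currents leaving = 0; resistances in Ω):
  Node 1: (V_1 - 10)/33000 + (V_1 - V_2)/3 = 0
  Node 2: (V_2 - V_1)/3 + (V_2 - V_3)/15000 = 0
  Node 3: (V_3 - V_2)/15000 + (V_3 - 0)/51 = 0
Collecting terms (coefficients in siemens):
  0.3334·V_1 - 0.3333·V_2 = 0.000303
  0.3334·V_2 - 0.3333·V_1 - 0.00006667·V_3 = 0
  0.01967·V_3 - 0.00006667·V_2 = 0
Solving these 3 simultaneous equations (Gaussian elimination) gives:
  V_1 = 3.133 V, V_2 = 3.132 V, V_3 = 0.01061 V
I_R2 = (V_1 - V_2)/R2 = (3.133 - 3.132)/3 = 0.0002081 A
|I_R2| = 0.0002081 A

Final answer: |I_R2| = 0.0002081 A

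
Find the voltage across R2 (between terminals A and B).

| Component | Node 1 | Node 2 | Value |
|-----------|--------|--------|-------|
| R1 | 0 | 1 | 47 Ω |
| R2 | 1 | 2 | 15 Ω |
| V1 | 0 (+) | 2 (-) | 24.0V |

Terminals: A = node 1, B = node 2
R1 and R2 are in series across V1 (node 0 → node 1 → node 2), and the output A–B is taken across R2, so this is a voltage divider.
Series current: I = V1/(R1 + R2) = 24/(47 + 15) = 24/62 = 0.3871 A
V_R2 = I × R2 = V1 × R2/(R1 + R2) = 24 × 15/62 = 5.806 V

Final answer: 5.806 V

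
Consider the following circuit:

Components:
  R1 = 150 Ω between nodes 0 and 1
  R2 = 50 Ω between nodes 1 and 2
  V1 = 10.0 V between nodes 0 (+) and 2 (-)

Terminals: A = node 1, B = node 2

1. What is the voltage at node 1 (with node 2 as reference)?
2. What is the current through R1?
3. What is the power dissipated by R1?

Nodal analysis, taking node 2 as the 0 V reference.
Source V1 fixes V_0 = 10 V.
KCL at each unknown node (sum of currents leaving = 0; resistances in Ω):
  Node 1: (V_1 - 10)/150 + (V_1 - 0)/50 = 0
Collecting terms: 0.02667 × V_1 = 0.06667  =>  V_1 = 2.5 V
Part 1:
  Read off the nodal solution: V_1 = 2.5 V
Part 2:
  I_R1 = (V_0 - V_1)/R1 = (10 - 2.5)/150 = 0.05 A
  Magnitude: I_R1 = 0.05 A
Part 3:
  I_R1 = (V_0 - V_1)/R1 = (10 - 2.5)/150 = 0.05 A
  P_R1 = I_R1² × R1 = (0.05)² × 150 = 0.375 W

Final answers:
1. V_1 = 2.5 V
2. I_R1 = 0.05 A
3. P_R1 = 0.375 W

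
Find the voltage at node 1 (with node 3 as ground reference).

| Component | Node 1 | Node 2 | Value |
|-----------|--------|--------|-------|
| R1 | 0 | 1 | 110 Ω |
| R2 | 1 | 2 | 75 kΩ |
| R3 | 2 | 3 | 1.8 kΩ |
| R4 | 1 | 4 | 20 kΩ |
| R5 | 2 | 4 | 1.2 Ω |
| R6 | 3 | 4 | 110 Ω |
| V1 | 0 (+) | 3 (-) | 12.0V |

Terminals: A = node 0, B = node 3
Nodal analysis, taking node 3 as the 0 V reference.
Source V1 fixes V_0 = 12 V.
KCL at each unknown node (sum of currents leaving = 0; resistances in Ω):
  Node 1: (V_1 - 12)/110 + (V_1 - V_2)/75000 + (V_1 - V_4)/20000 = 0
  Node 2: (V_2 - V_1)/75000 + (V_2 - 0)/1800 + (V_2 - V_4)/1.2 = 0
  Node 4: (V_4 - V_1)/20000 + (V_4 - V_2)/1.2 + (V_4 - 0)/110 = 0
Collecting terms (coefficients in siemens):
  0.009154·V_1 - 0.00001333·V_2 - 0.00005·V_4 = 0.1091
  0.8339·V_2 - 0.00001333·V_1 - 0.8333·V_4 = 0
  0.8425·V_4 - 0.00005·V_1 - 0.8333·V_2 = 0
Solving these 3 simultaneous equations (Gaussian elimination) gives:
  V_1 = 11.92 V, V_2 = 0.07786 V, V_4 = 0.07773 V
The requested potential is V_1 = 11.92 V.

Final answer: V_1 = 11.92 V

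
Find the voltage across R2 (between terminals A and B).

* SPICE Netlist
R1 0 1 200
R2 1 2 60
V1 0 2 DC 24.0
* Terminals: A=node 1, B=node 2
R1 and R2 are in series across V1 (node 0 → node 1 → node 2), and the output A–B is taken across R2, so this is a voltage divider.
Series current: I = V1/(R1 + R2) = 24/(200 + 60) = 24/260 = 0.09231 A
V_R2 = I × R2 = V1 × R2/(R1 + R2) = 24 × 60/260 = 5.538 V

Final answer: 5.538 V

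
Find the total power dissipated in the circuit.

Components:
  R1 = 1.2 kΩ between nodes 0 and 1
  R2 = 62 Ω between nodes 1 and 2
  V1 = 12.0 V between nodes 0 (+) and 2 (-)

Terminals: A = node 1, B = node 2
Nodal analysis, taking node 2 as the 0 V reference.
Source V1 fixes V_0 = 12 V.
KCL at each unknown node (sum of currents leaving = 0; resistances in Ω):
  Node 1: (V_1 - 12)/1200 + (V_1 - 0)/62 = 0
Collecting terms: 0.01696 × V_1 = 0.01  =>  V_1 = 0.5895 V
Power in each resistor, P = (ΔV)²/R:
  P_R1 = (12 - 0.5895)²/1200 = 0.1085 W
  P_R2 = (0.5895 - 0)²/62 = 0.005606 W
P_total = P_R1 + P_R2 = 0.1141 W

Final answer: 0.1141 W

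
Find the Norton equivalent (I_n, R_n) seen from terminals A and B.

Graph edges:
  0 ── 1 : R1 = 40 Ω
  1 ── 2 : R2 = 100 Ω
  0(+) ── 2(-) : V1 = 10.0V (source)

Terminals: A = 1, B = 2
Find the Thévenin equivalent first; then I_n = V_th/R_th and R_n = R_th.
Step 1 — V_th is the open-circuit voltage V_A - V_B (nothing connected across the terminals).
Nodal analysis, taking node 2 as the 0 V reference.
Source V1 fixes V_0 = 10 V.
KCL at each unknown node (sum of currents leaving = 0; resistances in Ω):
  Node 1: (V_1 - 10)/40 + (V_1 - 0)/100 = 0
Collecting terms: 0.035 × V_1 = 0.25  =>  V_1 = 7.143 V
V_th = V_1 - V_2 = 7.143 - 0 = 7.143 V
Step 2 — R_th: zero the source — replace V1 by a short circuit (node 2 merges into node 0) — and find the resistance seen between A (node 1) and B (node 0).
Reduce the network between node 1 (A) and node 0 (B) by series/parallel combination:
  Rp1 = R1 ‖ R2 (parallel, both between nodes 0 and 1) = 1/(1/40 + 1/100) = 28.57 Ω
R_th = 28.57 Ω
I_n = V_th/R_th = 7.143/28.57 = 0.25 A, and R_n = R_th = 28.57 Ω

Final answer: I_n = 0.25 A, R_n = 28.57 Ω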